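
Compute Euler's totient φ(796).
φ is multiplicative, with φ(p^e) = p^e − p^(e−1). Factorise 796 = 2^2 · 199. Then
  φ(796) = (2^2 − 2^1) · (199 − 1) = 2 · 198 = 396.

Final answer: φ(796) = 396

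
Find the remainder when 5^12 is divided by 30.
Use repeated squaring. Binary(12) = 1100. Walk through the bits of the exponent 12 left-to-right: at each bit after the leading one, square the running value, then multiply by 5 if the bit is 1 (always reducing mod 30):
  bit 1 = 1 (leading): start with 5.
  bit 2 = 1: square 5^2 = 25; bit is 1, so multiply 25·5 = 125 ≡ 5 (mod 30).
  bit 3 = 0: square 5^2 = 25 (mod 30).
  bit 4 = 0: square 25^2 = 625 ≡ 25 (mod 30).
Final value: 5^12 ≡ 25 (mod 30).

Final answer: 25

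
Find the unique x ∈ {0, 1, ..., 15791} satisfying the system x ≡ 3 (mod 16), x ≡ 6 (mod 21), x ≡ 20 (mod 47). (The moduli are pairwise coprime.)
x ≡ 7587 (mod 15792); the representative in [0, 15792) is 7587

The moduli 16, 21, 47 are pairwise coprime, so by the CRT there is a unique solution mod 16·21·47 = 15792.
Solve by successive substitution. Start with x ≡ 3 (mod 16).
  Combine with x ≡ 6 (mod 21): write x = 3 + 16·t and require 3 + 16·t ≡ 6 (mod 21), i.e. 16·t ≡ 6 − 3 ≡ 3 (mod 21). Since 16^(−1) ≡ 4 (mod 21), t ≡ 4·3 ≡ 12 (mod 21). So x ≡ 3 + 16·12 = 195 (mod 336).
  Combine with x ≡ 20 (mod 47): write x = 195 + 336·t and require 195 + 336·t ≡ 20 (mod 47), i.e. 336·t ≡ 20 − 195 ≡ 13 (mod 47). Since 336^(−1) ≡ 27 (mod 47) (336 ≡ 7 (mod 47)), t ≡ 27·13 ≡ 22 (mod 47). So x ≡ 195 + 336·22 = 7587 (mod 15792).
Unique solution in [0, 15792): x = 7587.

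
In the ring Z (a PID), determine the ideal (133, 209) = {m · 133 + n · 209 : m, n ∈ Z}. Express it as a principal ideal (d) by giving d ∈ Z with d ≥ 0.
(133, 209) = (19); d = 19

In the PID Z, (a, b) is generated by gcd(a, b). Compute gcd(209, 133) with the extended Euclidean algorithm, tracking rows (r, s, t) with s·209 + t·133 = r:
  row A: (209, 1, 0)   [1·209 + 0·133 = 209]
  row B: (133, 0, 1)   [0·209 + 1·133 = 133]
  209 = 1·133 + 76   → row C = row A − 1·row B = (76, 1, −1)   [check: 1·209 − 1·133 = 76]
  133 = 1·76 + 57   → row D = row B − 1·row C = (57, −1, 2)   [check: −1·209 + 2·133 = 57]
  76 = 1·57 + 19   → row E = row C − 1·row D = (19, 2, −3)   [check: 2·209 − 3·133 = 19]
  57 = 3·19 + 0   → remainder 0, stop. gcd = 19 (last nonzero row E).
So gcd(133, 209) = 19, with Bézout identity 2·209 − 3·133 = 19. Containment (⊇): the Bézout identity exhibits 19 as an element of (133, 209), giving (19) ⊆ (133, 209). Containment (⊆): since 19 | 133 and 19 | 209 (133 = 19·7, 209 = 19·11), every Z-linear combination of 133 and 209 is divisible by 19, so (133, 209) ⊆ (19). Therefore (133, 209) = (19), d = 19.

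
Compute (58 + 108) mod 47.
25

Reduce the summands first: 58 ≡ 11, 108 ≡ 14 (mod 47), so 58 + 108 ≡ 11 + 14 (mod 47). 11 + 14 = 25; 25 = 0·47 + 25, so (58 + 108) mod 47 = 25.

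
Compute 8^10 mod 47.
34

Use repeated squaring. Binary(10) = 1010. Walk through the bits of the exponent 10 left-to-right: at each bit after the leading one, square the running value, then multiply by 8 if the bit is 1 (always reducing mod 47):
  bit 1 = 1 (leading): start with 8.
  bit 2 = 0: square 8^2 = 64 ≡ 17 (mod 47).
  bit 3 = 1: square 17^2 = 289 ≡ 7; bit is 1, so multiply 7·8 = 56 ≡ 9 (mod 47).
  bit 4 = 0: square 9^2 = 81 ≡ 34 (mod 47).
Final value: 8^10 ≡ 34 (mod 47).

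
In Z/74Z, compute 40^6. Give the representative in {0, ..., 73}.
Use repeated squaring. Binary(6) = 110. Walk through the bits of the exponent 6 left-to-right: at each bit after the leading one, square the running value, then multiply by 40 if the bit is 1 (always reducing mod 74):
  bit 1 = 1 (leading): start with 40.
  bit 2 = 1: square 40^2 = 1600 ≡ 46; bit is 1, so multiply 46·40 = 1840 ≡ 64 (mod 74).
  bit 3 = 0: square 64^2 = 4096 ≡ 26 (mod 74).
Final value: 40^6 ≡ 26 (mod 74).

Final answer: 26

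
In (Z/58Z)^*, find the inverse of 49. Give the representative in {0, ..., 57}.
Apply the extended Euclidean algorithm to (58, 49), tracking rows (r, s, t) with s·58 + t·49 = r. Each division r_prev = q·r_cur + r_new produces the new row as (previous row) − q·(current row):
  row A: (58, 1, 0)   [1·58 + 0·49 = 58]
  row B: (49, 0, 1)   [0·58 + 1·49 = 49]
  58 = 1·49 + 9   → row C = row A − 1·row B = (9, 1, −1)   [check: 1·58 − 1·49 = 9]
  49 = 5·9 + 4   → row D = row B − 5·row C = (4, −5, 6)   [check: −5·58 + 6·49 = 4]
  9 = 2·4 + 1   → row E = row C − 2·row D = (1, 11, −13)   [check: 11·58 − 13·49 = 1]
  4 = 4·1 + 0   → remainder 0, stop. gcd = 1 (last nonzero row E).
The gcd is 1, so 49 is invertible mod 58. The last nonzero row gives 11·58 − 13·49 = 1, so t = −13. So 49^(−1) ≡ −13 ≡ 45 (mod 58). Verify: 49 · 45 = 2205 ≡ 1 (mod 58). ✓

Final answer: 49^(−1) ≡ 45 (mod 58)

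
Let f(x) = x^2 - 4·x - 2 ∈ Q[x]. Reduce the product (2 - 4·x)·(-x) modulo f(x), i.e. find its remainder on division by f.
a · b ≡ 14·x + 8 (mod f(x))

First multiply in Q[x] without reducing: a · b = 4·x^2 - 2·x. Now divide by f(x) = x^2 - 4·x - 2, eliminating the leading term at each step:
  leading term 4·x^2: subtract (4)·f(x) = 4·x^2 - 16·x - 8, leaving 14·x + 8
The degree is now < 2, so this is the remainder. Hence a · b ≡ 14·x + 8 in Q[x]/(f).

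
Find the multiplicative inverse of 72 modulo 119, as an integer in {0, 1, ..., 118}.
72^(−1) ≡ 81 (mod 119)

Apply the extended Euclidean algorithm to (119, 72), tracking rows (r, s, t) with s·119 + t·72 = r. Each division r_prev = q·r_cur + r_new produces the new row as (previous row) − q·(current row):
  row A: (119, 1, 0)   [1·119 + 0·72 = 119]
  row B: (72, 0, 1)   [0·119 + 1·72 = 72]
  119 = 1·72 + 47   → row C = row A − 1·row B = (47, 1, −1)   [check: 1·119 − 1·72 = 47]
  72 = 1·47 + 25   → row D = row B − 1·row C = (25, −1, 2)   [check: −1·119 + 2·72 = 25]
  47 = 1·25 + 22   → row E = row C − 1·row D = (22, 2, −3)   [check: 2·119 − 3·72 = 22]
  25 = 1·22 + 3   → row F = row D − 1·row E = (3, −3, 5)   [check: −3·119 + 5·72 = 3]
  22 = 7·3 + 1   → row G = row E − 7·row F = (1, 23, −38)   [check: 23·119 − 38·72 = 1]
  3 = 3·1 + 0   → remainder 0, stop. gcd = 1 (last nonzero row G).
The gcd is 1, so 72 is invertible mod 119. The last nonzero row gives 23·119 − 38·72 = 1, so t = −38. So 72^(−1) ≡ −38 ≡ 81 (mod 119). Verify: 72 · 81 = 5832 ≡ 1 (mod 119). ✓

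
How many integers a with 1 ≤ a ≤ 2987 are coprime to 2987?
2856

The number of a ∈ {1, ..., 2987} with gcd(a, 2987) = 1 is by definition Euler's totient φ(2987). φ is multiplicative, with φ(p^e) = p^e − p^(e−1). Factorise 2987 = 29 · 103. Then
  φ(2987) = (29 − 1) · (103 − 1) = 28 · 102 = 2856.
So there are 2856 such integers.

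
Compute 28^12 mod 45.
Use repeated squaring. Binary(12) = 1100. Walk through the bits of the exponent 12 left-to-right: at each bit after the leading one, square the running value, then multiply by 28 if the bit is 1 (always reducing mod 45):
  bit 1 = 1 (leading): start with 28.
  bit 2 = 1: square 28^2 = 784 ≡ 19; bit is 1, so multiply 19·28 = 532 ≡ 37 (mod 45).
  bit 3 = 0: square 37^2 = 1369 ≡ 19 (mod 45).
  bit 4 = 0: square 19^2 = 361 ≡ 1 (mod 45).
Final value: 28^12 ≡ 1 (mod 45).

Final answer: 1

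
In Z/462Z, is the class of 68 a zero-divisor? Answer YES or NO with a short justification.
gcd(68, 462) = 2 > 1, so 68 is not a unit in Z/462Z. In Z/nZ every nonzero non-unit is a zero-divisor: explicitly, take b = 462/gcd = 231 ≠ 0 (mod 462); then 68·231 = 15708 = 34·462, i.e. 68·231 ≡ 0 (mod 462). So 68 is a zero-divisor.

Final answer: YES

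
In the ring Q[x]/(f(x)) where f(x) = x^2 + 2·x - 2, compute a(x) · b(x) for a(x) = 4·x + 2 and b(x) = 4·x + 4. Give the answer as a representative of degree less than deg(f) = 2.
a · b ≡ 40 - 8·x (mod f(x))

First multiply in Q[x] without reducing: a · b = 16·x^2 + 24·x + 8. Now divide by f(x) = x^2 + 2·x - 2, eliminating the leading term at each step:
  leading term 16·x^2: subtract (16)·f(x) = 16·x^2 + 32·x - 32, leaving 40 - 8·x
The degree is now < 2, so this is the remainder. Hence a · b ≡ 40 - 8·x in Q[x]/(f).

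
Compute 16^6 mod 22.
Use repeated squaring. Binary(6) = 110. Walk through the bits of the exponent 6 left-to-right: at each bit after the leading one, square the running value, then multiply by 16 if the bit is 1 (always reducing mod 22):
  bit 1 = 1 (leading): start with 16.
  bit 2 = 1: square 16^2 = 256 ≡ 14; bit is 1, so multiply 14·16 = 224 ≡ 4 (mod 22).
  bit 3 = 0: square 4^2 = 16 (mod 22).
Final value: 16^6 ≡ 16 (mod 22).

Final answer: 16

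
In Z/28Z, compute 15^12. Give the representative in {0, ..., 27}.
1

Use repeated squaring. Binary(12) = 1100. Walk through the bits of the exponent 12 left-to-right: at each bit after the leading one, square the running value, then multiply by 15 if the bit is 1 (always reducing mod 28):
  bit 1 = 1 (leading): start with 15.
  bit 2 = 1: square 15^2 = 225 ≡ 1; bit is 1, so multiply 1·15 = 15 (mod 28).
  bit 3 = 0: square 15^2 = 225 ≡ 1 (mod 28).
  bit 4 = 0: square 1^2 = 1 (mod 28).
Final value: 15^12 ≡ 1 (mod 28).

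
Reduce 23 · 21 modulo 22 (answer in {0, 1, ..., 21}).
21

Reduce the factors first: 23 ≡ 1 (mod 22), so 23 · 21 ≡ 1 · 21 (mod 22). 1 · 21 = 21. Dividing by 22: 21 = 0·22 + 21. So (23 · 21) mod 22 = 21.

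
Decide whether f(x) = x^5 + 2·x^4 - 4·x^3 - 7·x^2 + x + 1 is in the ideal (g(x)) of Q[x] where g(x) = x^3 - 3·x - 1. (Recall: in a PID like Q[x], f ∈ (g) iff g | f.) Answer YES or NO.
YES

In Q[x] the ideal (g) consists of all multiples of g, so f ∈ (g) iff g | f, i.e. iff the remainder of f on division by g is 0. Divide f by g (g is monic, so eliminate the leading term of the running remainder at each step):
  leading term x^5: subtract (x^2)·g(x) = x^5 - 3·x^3 - x^2, leaving 2·x^4 - x^3 - 6·x^2 + x + 1
  leading term 2·x^4: subtract (2·x)·g(x) = 2·x^4 - 6·x^2 - 2·x, leaving -x^3 + 3·x + 1
  leading term -x^3: subtract (-1)·g(x) = -x^3 + 3·x + 1, leaving 0
The remainder is 0, so f(x) = g(x) · h(x) with h(x) = x^2 + 2·x - 1. Hence g | f, i.e. f ∈ (g).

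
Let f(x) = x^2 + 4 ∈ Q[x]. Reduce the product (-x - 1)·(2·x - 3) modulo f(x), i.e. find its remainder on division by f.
a · b ≡ x + 11 (mod f(x))

First multiply in Q[x] without reducing: a · b = -2·x^2 + x + 3. Now divide by f(x) = x^2 + 4, eliminating the leading term at each step:
  leading term -2·x^2: subtract (-2)·f(x) = -2·x^2 - 8, leaving x + 11
The degree is now < 2, so this is the remainder. Hence a · b ≡ x + 11 in Q[x]/(f).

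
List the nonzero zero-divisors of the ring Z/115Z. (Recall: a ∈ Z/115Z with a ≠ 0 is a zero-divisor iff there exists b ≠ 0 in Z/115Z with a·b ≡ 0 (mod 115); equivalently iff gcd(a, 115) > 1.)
An element a ∈ Z/115Z (with a ≠ 0) is a zero-divisor iff gcd(a, 115) > 1 (because a is a unit precisely when gcd(a, n) = 1, and in Z/nZ every nonzero, non-unit element is a zero-divisor). Scan a = 1, ..., 114 and keep those with gcd(a, 115) > 1:
  gcd(5, 115) = 5, gcd(10, 115) = 5, gcd(15, 115) = 5, gcd(20, 115) = 5, gcd(23, 115) = 23, gcd(25, 115) = 5, gcd(30, 115) = 5, gcd(35, 115) = 5, gcd(40, 115) = 5, gcd(45, 115) = 5, gcd(46, 115) = 23, gcd(50, 115) = 5, gcd(55, 115) = 5, gcd(60, 115) = 5, gcd(65, 115) = 5, gcd(69, 115) = 23, gcd(70, 115) = 5, gcd(75, 115) = 5, gcd(80, 115) = 5, gcd(85, 115) = 5, gcd(90, 115) = 5, gcd(92, 115) = 23, gcd(95, 115) = 5, gcd(100, 115) = 5, gcd(105, 115) = 5, gcd(110, 115) = 5.
All other a ∈ {1, ..., 114} have gcd(a, 115) = 1 and are units. So the nonzero zero-divisors are exactly the 26 values of a appearing in this scan.

Final answer: nonzero zero-divisors of Z/115Z = {5, 10, 15, 20, 23, 25, 30, 35, 40, 45, 46, 50, 55, 60, 65, 69, 70, 75, 80, 85, 90, 92, 95, 100, 105, 110}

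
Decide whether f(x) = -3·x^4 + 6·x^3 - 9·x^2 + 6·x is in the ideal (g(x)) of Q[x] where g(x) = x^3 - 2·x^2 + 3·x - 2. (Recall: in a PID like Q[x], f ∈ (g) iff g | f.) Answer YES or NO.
In Q[x] the ideal (g) consists of all multiples of g, so f ∈ (g) iff g | f, i.e. iff the remainder of f on division by g is 0. Divide f by g (g is monic, so eliminate the leading term of the running remainder at each step):
  leading term -3·x^4: subtract (-3·x)·g(x) = -3·x^4 + 6·x^3 - 9·x^2 + 6·x, leaving 0
The remainder is 0, so f(x) = g(x) · h(x) with h(x) = -3·x. Hence g | f, i.e. f ∈ (g).

Final answer: YES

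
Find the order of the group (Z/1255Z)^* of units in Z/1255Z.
(Z/1255Z)^* consists of the classes a with gcd(a, 1255) = 1, so its order is φ(1255). φ is multiplicative, with φ(p^e) = p^e − p^(e−1). Factorise 1255 = 5 · 251. Then
  φ(1255) = (5 − 1) · (251 − 1) = 4 · 250 = 1000.
Thus |(Z/1255Z)^*| = 1000.

Final answer: |(Z/1255Z)^*| = 1000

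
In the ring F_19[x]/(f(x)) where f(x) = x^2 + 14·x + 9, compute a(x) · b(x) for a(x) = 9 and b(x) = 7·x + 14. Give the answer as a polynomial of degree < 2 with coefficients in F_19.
Multiply as integer polynomials: a · b = 63·x + 126. Reducing coefficients mod 19: a · b ≡ 6·x + 12. This already has degree < 2, so no reduction by f is needed. Hence a · b ≡ 6·x + 12 in F_19[x]/(f).

Final answer: a · b ≡ 6·x + 12 (mod f(x))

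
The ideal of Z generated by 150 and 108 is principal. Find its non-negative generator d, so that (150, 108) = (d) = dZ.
In the PID Z, (a, b) is generated by gcd(a, b). Compute gcd(150, 108) with the extended Euclidean algorithm, tracking rows (r, s, t) with s·150 + t·108 = r:
  row A: (150, 1, 0)   [1·150 + 0·108 = 150]
  row B: (108, 0, 1)   [0·150 + 1·108 = 108]
  150 = 1·108 + 42   → row C = row A − 1·row B = (42, 1, −1)   [check: 1·150 − 1·108 = 42]
  108 = 2·42 + 24   → row D = row B − 2·row C = (24, −2, 3)   [check: −2·150 + 3·108 = 24]
  42 = 1·24 + 18   → row E = row C − 1·row D = (18, 3, −4)   [check: 3·150 − 4·108 = 18]
  24 = 1·18 + 6   → row F = row D − 1·row E = (6, −5, 7)   [check: −5·150 + 7·108 = 6]
  18 = 3·6 + 0   → remainder 0, stop. gcd = 6 (last nonzero row F).
So gcd(150, 108) = 6, with Bézout identity −5·150 + 7·108 = 6. Containment (⊇): the Bézout identity exhibits 6 as an element of (150, 108), giving (6) ⊆ (150, 108). Containment (⊆): since 6 | 150 and 6 | 108 (150 = 6·25, 108 = 6·18), every Z-linear combination of 150 and 108 is divisible by 6, so (150, 108) ⊆ (6). Therefore (150, 108) = (6), d = 6.

Final answer: (150, 108) = (6); d = 6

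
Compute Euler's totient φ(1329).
φ is multiplicative, with φ(p^e) = p^e − p^(e−1). Factorise 1329 = 3 · 443. Then
  φ(1329) = (3 − 1) · (443 − 1) = 2 · 442 = 884.

Final answer: φ(1329) = 884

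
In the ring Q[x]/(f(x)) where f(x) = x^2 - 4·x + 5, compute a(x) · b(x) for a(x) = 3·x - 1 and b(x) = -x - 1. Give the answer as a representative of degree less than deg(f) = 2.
First multiply in Q[x] without reducing: a · b = -3·x^2 - 2·x + 1. Now divide by f(x) = x^2 - 4·x + 5, eliminating the leading term at each step:
  leading term -3·x^2: subtract (-3)·f(x) = -3·x^2 + 12·x - 15, leaving 16 - 14·x
The degree is now < 2, so this is the remainder. Hence a · b ≡ 16 - 14·x in Q[x]/(f).

Final answer: a · b ≡ 16 - 14·x (mod f(x))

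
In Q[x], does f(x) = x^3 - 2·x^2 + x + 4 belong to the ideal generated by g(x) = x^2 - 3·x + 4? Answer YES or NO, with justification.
YES

In Q[x] the ideal (g) consists of all multiples of g, so f ∈ (g) iff g | f, i.e. iff the remainder of f on division by g is 0. Divide f by g (g is monic, so eliminate the leading term of the running remainder at each step):
  leading term x^3: subtract (x)·g(x) = x^3 - 3·x^2 + 4·x, leaving x^2 - 3·x + 4
  leading term x^2: subtract (1)·g(x) = x^2 - 3·x + 4, leaving 0
The remainder is 0, so f(x) = g(x) · h(x) with h(x) = x + 1. Hence g | f, i.e. f ∈ (g).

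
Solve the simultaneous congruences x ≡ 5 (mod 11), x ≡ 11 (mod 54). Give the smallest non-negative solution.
x ≡ 335 (mod 594); the representative in [0, 594) is 335

The moduli 11, 54 are pairwise coprime, so by the CRT there is a unique solution mod 11·54 = 594.
Solve by successive substitution. Start with x ≡ 5 (mod 11).
  Combine with x ≡ 11 (mod 54): write x = 5 + 11·t and require 5 + 11·t ≡ 11 (mod 54), i.e. 11·t ≡ 11 − 5 ≡ 6 (mod 54). Since 11^(−1) ≡ 5 (mod 54), t ≡ 5·6 ≡ 30 (mod 54). So x ≡ 5 + 11·30 = 335 (mod 594).
Unique solution in [0, 594): x = 335.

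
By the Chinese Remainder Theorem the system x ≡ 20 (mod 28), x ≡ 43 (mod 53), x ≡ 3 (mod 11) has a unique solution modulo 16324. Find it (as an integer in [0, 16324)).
x ≡ 9848 (mod 16324); the representative in [0, 16324) is 9848

The moduli 28, 53, 11 are pairwise coprime, so by the CRT there is a unique solution mod 28·53·11 = 16324.
Solve by successive substitution. Start with x ≡ 20 (mod 28).
  Combine with x ≡ 43 (mod 53): write x = 20 + 28·t and require 20 + 28·t ≡ 43 (mod 53), i.e. 28·t ≡ 43 − 20 ≡ 23 (mod 53). Since 28^(−1) ≡ 36 (mod 53), t ≡ 36·23 ≡ 33 (mod 53). So x ≡ 20 + 28·33 = 944 (mod 1484).
  Combine with x ≡ 3 (mod 11): write x = 944 + 1484·t and require 944 + 1484·t ≡ 3 (mod 11), i.e. 1484·t ≡ 3 − 944 ≡ 5 (mod 11). Since 1484^(−1) ≡ 10 (mod 11) (1484 ≡ 10 (mod 11)), t ≡ 10·5 ≡ 6 (mod 11). So x ≡ 944 + 1484·6 = 9848 (mod 16324).
Unique solution in [0, 16324): x = 9848.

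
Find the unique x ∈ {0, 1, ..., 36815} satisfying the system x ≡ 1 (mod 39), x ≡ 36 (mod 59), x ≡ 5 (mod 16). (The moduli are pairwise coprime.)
The moduli 39, 59, 16 are pairwise coprime, so by the CRT there is a unique solution mod 39·59·16 = 36816.
Solve by successive substitution. Start with x ≡ 1 (mod 39).
  Combine with x ≡ 36 (mod 59): write x = 1 + 39·t and require 1 + 39·t ≡ 36 (mod 59), i.e. 39·t ≡ 36 − 1 ≡ 35 (mod 59). Since 39^(−1) ≡ 56 (mod 59), t ≡ 56·35 ≡ 13 (mod 59). So x ≡ 1 + 39·13 = 508 (mod 2301).
  Combine with x ≡ 5 (mod 16): write x = 508 + 2301·t and require 508 + 2301·t ≡ 5 (mod 16), i.e. 2301·t ≡ 5 − 508 ≡ 9 (mod 16). Since 2301^(−1) ≡ 5 (mod 16) (2301 ≡ 13 (mod 16)), t ≡ 5·9 ≡ 13 (mod 16). So x ≡ 508 + 2301·13 = 30421 (mod 36816).
Unique solution in [0, 36816): x = 30421.

Final answer: x ≡ 30421 (mod 36816); the representative in [0, 36816) is 30421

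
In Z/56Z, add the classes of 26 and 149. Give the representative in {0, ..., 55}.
7

Reduce the summands first: 149 ≡ 37 (mod 56), so 26 + 149 ≡ 26 + 37 (mod 56). 26 + 37 = 63; 63 = 1·56 + 7, so (26 + 149) mod 56 = 7.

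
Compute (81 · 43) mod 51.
15

Reduce the factors first: 81 ≡ 30 (mod 51), so 81 · 43 ≡ 30 · 43 (mod 51). 30 · 43 = 1290. Dividing by 51: 1290 = 25·51 + 15. So (81 · 43) mod 51 = 15.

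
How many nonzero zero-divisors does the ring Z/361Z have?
In Z/361Z each nonzero element is either a unit (gcd with 361 is 1) or a zero-divisor (gcd > 1). The number of units is φ(361): factorise 361 = 19^2, so φ(361) = (19^2 − 19^1) = 342 = 342. The nonzero elements number 361 − 1 = 360. Hence the nonzero zero-divisors number 360 − 342 = 18.

Final answer: Z/361Z has 18 nonzero zero-divisors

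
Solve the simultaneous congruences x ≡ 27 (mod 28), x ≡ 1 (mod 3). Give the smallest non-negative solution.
The moduli 28, 3 are pairwise coprime, so by the CRT there is a unique solution mod 28·3 = 84.
Solve by successive substitution. Start with x ≡ 27 (mod 28).
  Combine with x ≡ 1 (mod 3): write x = 27 + 28·t and require 27 + 28·t ≡ 1 (mod 3), i.e. 28·t ≡ 1 − 27 ≡ 1 (mod 3). Since 28^(−1) ≡ 1 (mod 3) (28 ≡ 1 (mod 3)), t ≡ 1·1 ≡ 1 (mod 3). So x ≡ 27 + 28·1 = 55 (mod 84).
Unique solution in [0, 84): x = 55.

Final answer: x ≡ 55 (mod 84); the representative in [0, 84) is 55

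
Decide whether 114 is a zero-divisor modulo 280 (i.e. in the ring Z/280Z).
YES

gcd(114, 280) = 2 > 1, so 114 is not a unit in Z/280Z. In Z/nZ every nonzero non-unit is a zero-divisor: explicitly, take b = 280/gcd = 140 ≠ 0 (mod 280); then 114·140 = 15960 = 57·280, i.e. 114·140 ≡ 0 (mod 280). So 114 is a zero-divisor.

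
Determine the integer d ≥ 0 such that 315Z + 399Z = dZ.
In the PID Z, (a, b) is generated by gcd(a, b). Compute gcd(399, 315) with the extended Euclidean algorithm, tracking rows (r, s, t) with s·399 + t·315 = r:
  row A: (399, 1, 0)   [1·399 + 0·315 = 399]
  row B: (315, 0, 1)   [0·399 + 1·315 = 315]
  399 = 1·315 + 84   → row C = row A − 1·row B = (84, 1, −1)   [check: 1·399 − 1·315 = 84]
  315 = 3·84 + 63   → row D = row B − 3·row C = (63, −3, 4)   [check: −3·399 + 4·315 = 63]
  84 = 1·63 + 21   → row E = row C − 1·row D = (21, 4, −5)   [check: 4·399 − 5·315 = 21]
  63 = 3·21 + 0   → remainder 0, stop. gcd = 21 (last nonzero row E).
So gcd(315, 399) = 21, with Bézout identity 4·399 − 5·315 = 21. Containment (⊇): the Bézout identity exhibits 21 as an element of (315, 399), giving (21) ⊆ (315, 399). Containment (⊆): since 21 | 315 and 21 | 399 (315 = 21·15, 399 = 21·19), every Z-linear combination of 315 and 399 is divisible by 21, so (315, 399) ⊆ (21). Therefore (315, 399) = (21), d = 21.

Final answer: (315, 399) = (21); d = 21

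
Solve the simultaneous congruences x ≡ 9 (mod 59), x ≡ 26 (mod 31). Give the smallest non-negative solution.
x ≡ 894 (mod 1829); the representative in [0, 1829) is 894

The moduli 59, 31 are pairwise coprime, so by the CRT there is a unique solution mod 59·31 = 1829.
Solve by successive substitution. Start with x ≡ 9 (mod 59).
  Combine with x ≡ 26 (mod 31): write x = 9 + 59·t and require 9 + 59·t ≡ 26 (mod 31), i.e. 59·t ≡ 26 − 9 ≡ 17 (mod 31). Since 59^(−1) ≡ 10 (mod 31) (59 ≡ 28 (mod 31)), t ≡ 10·17 ≡ 15 (mod 31). So x ≡ 9 + 59·15 = 894 (mod 1829).
Unique solution in [0, 1829): x = 894.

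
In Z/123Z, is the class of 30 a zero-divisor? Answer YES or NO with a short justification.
YES

gcd(30, 123) = 3 > 1, so 30 is not a unit in Z/123Z. In Z/nZ every nonzero non-unit is a zero-divisor: explicitly, take b = 123/gcd = 41 ≠ 0 (mod 123); then 30·41 = 1230 = 10·123, i.e. 30·41 ≡ 0 (mod 123). So 30 is a zero-divisor.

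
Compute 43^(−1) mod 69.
43^(−1) ≡ 61 (mod 69)

Apply the extended Euclidean algorithm to (69, 43), tracking rows (r, s, t) with s·69 + t·43 = r. Each division r_prev = q·r_cur + r_new produces the new row as (previous row) − q·(current row):
  row A: (69, 1, 0)   [1·69 + 0·43 = 69]
  row B: (43, 0, 1)   [0·69 + 1·43 = 43]
  69 = 1·43 + 26   → row C = row A − 1·row B = (26, 1, −1)   [check: 1·69 − 1·43 = 26]
  43 = 1·26 + 17   → row D = row B − 1·row C = (17, −1, 2)   [check: −1·69 + 2·43 = 17]
  26 = 1·17 + 9   → row E = row C − 1·row D = (9, 2, −3)   [check: 2·69 − 3·43 = 9]
  17 = 1·9 + 8   → row F = row D − 1·row E = (8, −3, 5)   [check: −3·69 + 5·43 = 8]
  9 = 1·8 + 1   → row G = row E − 1·row F = (1, 5, −8)   [check: 5·69 − 8·43 = 1]
  8 = 8·1 + 0   → remainder 0, stop. gcd = 1 (last nonzero row G).
The gcd is 1, so 43 is invertible mod 69. The last nonzero row gives 5·69 − 8·43 = 1, so t = −8. So 43^(−1) ≡ −8 ≡ 61 (mod 69). Verify: 43 · 61 = 2623 ≡ 1 (mod 69). ✓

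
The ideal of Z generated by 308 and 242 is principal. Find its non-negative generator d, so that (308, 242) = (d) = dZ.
In the PID Z, (a, b) is generated by gcd(a, b). Compute gcd(308, 242) with the extended Euclidean algorithm, tracking rows (r, s, t) with s·308 + t·242 = r:
  row A: (308, 1, 0)   [1·308 + 0·242 = 308]
  row B: (242, 0, 1)   [0·308 + 1·242 = 242]
  308 = 1·242 + 66   → row C = row A − 1·row B = (66, 1, −1)   [check: 1·308 − 1·242 = 66]
  242 = 3·66 + 44   → row D = row B − 3·row C = (44, −3, 4)   [check: −3·308 + 4·242 = 44]
  66 = 1·44 + 22   → row E = row C − 1·row D = (22, 4, −5)   [check: 4·308 − 5·242 = 22]
  44 = 2·22 + 0   → remainder 0, stop. gcd = 22 (last nonzero row E).
So gcd(308, 242) = 22, with Bézout identity 4·308 − 5·242 = 22. Containment (⊇): the Bézout identity exhibits 22 as an element of (308, 242), giving (22) ⊆ (308, 242). Containment (⊆): since 22 | 308 and 22 | 242 (308 = 22·14, 242 = 22·11), every Z-linear combination of 308 and 242 is divisible by 22, so (308, 242) ⊆ (22). Therefore (308, 242) = (22), d = 22.

Final answer: (308, 242) = (22); d = 22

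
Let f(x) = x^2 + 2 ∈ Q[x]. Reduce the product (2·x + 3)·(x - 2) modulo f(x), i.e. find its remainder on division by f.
First multiply in Q[x] without reducing: a · b = 2·x^2 - x - 6. Now divide by f(x) = x^2 + 2, eliminating the leading term at each step:
  leading term 2·x^2: subtract (2)·f(x) = 2·x^2 + 4, leaving -x - 10
The degree is now < 2, so this is the remainder. Hence a · b ≡ -x - 10 in Q[x]/(f).

Final answer: a · b ≡ -x - 10 (mod f(x))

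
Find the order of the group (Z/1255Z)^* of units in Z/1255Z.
(Z/1255Z)^* consists of the classes a with gcd(a, 1255) = 1, so its order is φ(1255). φ is multiplicative, with φ(p^e) = p^e − p^(e−1). Factorise 1255 = 5 · 251. Then
  φ(1255) = (5 − 1) · (251 − 1) = 4 · 250 = 1000.
Thus |(Z/1255Z)^*| = 1000.

Final answer: |(Z/1255Z)^*| = 1000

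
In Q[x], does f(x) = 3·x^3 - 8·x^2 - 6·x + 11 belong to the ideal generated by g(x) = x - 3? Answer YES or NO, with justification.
NO

In Q[x] the ideal (g) consists of all multiples of g, so f ∈ (g) iff g | f, i.e. iff the remainder of f on division by g is 0. Divide f by g (g is monic, so eliminate the leading term of the running remainder at each step):
  leading term 3·x^3: subtract (3·x^2)·g(x) = 3·x^3 - 9·x^2, leaving x^2 - 6·x + 11
  leading term x^2: subtract (x)·g(x) = x^2 - 3·x, leaving 11 - 3·x
  leading term -3·x: subtract (-3)·g(x) = 9 - 3·x, leaving 2
The remainder r(x) = 2 ≠ 0 (and deg r < deg g), so g ∤ f, i.e. f ∉ (g).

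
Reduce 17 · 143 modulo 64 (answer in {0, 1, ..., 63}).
Reduce the factors first: 143 ≡ 15 (mod 64), so 17 · 143 ≡ 17 · 15 (mod 64). 17 · 15 = 255. Dividing by 64: 255 = 3·64 + 63. So (17 · 143) mod 64 = 63.

Final answer: 63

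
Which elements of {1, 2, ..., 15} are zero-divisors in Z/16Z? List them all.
nonzero zero-divisors of Z/16Z = {2, 4, 6, 8, 10, 12, 14}

An element a ∈ Z/16Z (with a ≠ 0) is a zero-divisor iff gcd(a, 16) > 1 (because a is a unit precisely when gcd(a, n) = 1, and in Z/nZ every nonzero, non-unit element is a zero-divisor). Scan a = 1, ..., 15 and keep those with gcd(a, 16) > 1:
  gcd(2, 16) = 2, gcd(4, 16) = 4, gcd(6, 16) = 2, gcd(8, 16) = 8, gcd(10, 16) = 2, gcd(12, 16) = 4, gcd(14, 16) = 2.
All other a ∈ {1, ..., 15} have gcd(a, 16) = 1 and are units. So the nonzero zero-divisors are exactly the 7 values of a appearing in this scan.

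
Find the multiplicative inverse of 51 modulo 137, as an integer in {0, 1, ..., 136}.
Apply the extended Euclidean algorithm to (137, 51), tracking rows (r, s, t) with s·137 + t·51 = r. Each division r_prev = q·r_cur + r_new produces the new row as (previous row) − q·(current row):
  row A: (137, 1, 0)   [1·137 + 0·51 = 137]
  row B: (51, 0, 1)   [0·137 + 1·51 = 51]
  137 = 2·51 + 35   → row C = row A − 2·row B = (35, 1, −2)   [check: 1·137 − 2·51 = 35]
  51 = 1·35 + 16   → row D = row B − 1·row C = (16, −1, 3)   [check: −1·137 + 3·51 = 16]
  35 = 2·16 + 3   → row E = row C − 2·row D = (3, 3, −8)   [check: 3·137 − 8·51 = 3]
  16 = 5·3 + 1   → row F = row D − 5·row E = (1, −16, 43)   [check: −16·137 + 43·51 = 1]
  3 = 3·1 + 0   → remainder 0, stop. gcd = 1 (last nonzero row F).
The gcd is 1, so 51 is invertible mod 137. The last nonzero row gives −16·137 + 43·51 = 1, so t = 43. So 51^(−1) ≡ 43 (mod 137). Verify: 51 · 43 = 2193 ≡ 1 (mod 137). ✓

Final answer: 51^(−1) ≡ 43 (mod 137)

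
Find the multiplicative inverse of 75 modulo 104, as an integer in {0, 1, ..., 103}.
75^(−1) ≡ 43 (mod 104)

Apply the extended Euclidean algorithm to (104, 75), tracking rows (r, s, t) with s·104 + t·75 = r. Each division r_prev = q·r_cur + r_new produces the new row as (previous row) − q·(current row):
  row A: (104, 1, 0)   [1·104 + 0·75 = 104]
  row B: (75, 0, 1)   [0·104 + 1·75 = 75]
  104 = 1·75 + 29   → row C = row A − 1·row B = (29, 1, −1)   [check: 1·104 − 1·75 = 29]
  75 = 2·29 + 17   → row D = row B − 2·row C = (17, −2, 3)   [check: −2·104 + 3·75 = 17]
  29 = 1·17 + 12   → row E = row C − 1·row D = (12, 3, −4)   [check: 3·104 − 4·75 = 12]
  17 = 1·12 + 5   → row F = row D − 1·row E = (5, −5, 7)   [check: −5·104 + 7·75 = 5]
  12 = 2·5 + 2   → row G = row E − 2·row F = (2, 13, −18)   [check: 13·104 − 18·75 = 2]
  5 = 2·2 + 1   → row H = row F − 2·row G = (1, −31, 43)   [check: −31·104 + 43·75 = 1]
  2 = 2·1 + 0   → remainder 0, stop. gcd = 1 (last nonzero row H).
The gcd is 1, so 75 is invertible mod 104. The last nonzero row gives −31·104 + 43·75 = 1, so t = 43. So 75^(−1) ≡ 43 (mod 104). Verify: 75 · 43 = 3225 ≡ 1 (mod 104). ✓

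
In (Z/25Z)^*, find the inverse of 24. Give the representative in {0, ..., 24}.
24^(−1) ≡ 24 (mod 25)

Apply the extended Euclidean algorithm to (25, 24), tracking rows (r, s, t) with s·25 + t·24 = r. Each division r_prev = q·r_cur + r_new produces the new row as (previous row) − q·(current row):
  row A: (25, 1, 0)   [1·25 + 0·24 = 25]
  row B: (24, 0, 1)   [0·25 + 1·24 = 24]
  25 = 1·24 + 1   → row C = row A − 1·row B = (1, 1, −1)   [check: 1·25 − 1·24 = 1]
  24 = 24·1 + 0   → remainder 0, stop. gcd = 1 (last nonzero row C).
The gcd is 1, so 24 is invertible mod 25. The last nonzero row gives 1·25 − 1·24 = 1, so t = −1. So 24^(−1) ≡ −1 ≡ 24 (mod 25). Verify: 24 · 24 = 576 ≡ 1 (mod 25). ✓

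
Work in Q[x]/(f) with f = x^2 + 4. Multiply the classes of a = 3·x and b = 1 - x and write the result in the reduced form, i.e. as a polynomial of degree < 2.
a · b ≡ 3·x + 12 (mod f(x))

First multiply in Q[x] without reducing: a · b = -3·x^2 + 3·x. Now divide by f(x) = x^2 + 4, eliminating the leading term at each step:
  leading term -3·x^2: subtract (-3)·f(x) = -3·x^2 - 12, leaving 3·x + 12
The degree is now < 2, so this is the remainder. Hence a · b ≡ 3·x + 12 in Q[x]/(f).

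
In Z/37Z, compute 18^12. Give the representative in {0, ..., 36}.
Use repeated squaring. Binary(12) = 1100. Walk through the bits of the exponent 12 left-to-right: at each bit after the leading one, square the running value, then multiply by 18 if the bit is 1 (always reducing mod 37):
  bit 1 = 1 (leading): start with 18.
  bit 2 = 1: square 18^2 = 324 ≡ 28; bit is 1, so multiply 28·18 = 504 ≡ 23 (mod 37).
  bit 3 = 0: square 23^2 = 529 ≡ 11 (mod 37).
  bit 4 = 0: square 11^2 = 121 ≡ 10 (mod 37).
Final value: 18^12 ≡ 10 (mod 37).

Final answer: 10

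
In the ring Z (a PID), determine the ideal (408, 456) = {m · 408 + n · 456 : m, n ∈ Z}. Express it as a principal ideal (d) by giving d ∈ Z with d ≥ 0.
In the PID Z, (a, b) is generated by gcd(a, b). Compute gcd(456, 408) with the extended Euclidean algorithm, tracking rows (r, s, t) with s·456 + t·408 = r:
  row A: (456, 1, 0)   [1·456 + 0·408 = 456]
  row B: (408, 0, 1)   [0·456 + 1·408 = 408]
  456 = 1·408 + 48   → row C = row A − 1·row B = (48, 1, −1)   [check: 1·456 − 1·408 = 48]
  408 = 8·48 + 24   → row D = row B − 8·row C = (24, −8, 9)   [check: −8·456 + 9·408 = 24]
  48 = 2·24 + 0   → remainder 0, stop. gcd = 24 (last nonzero row D).
So gcd(408, 456) = 24, with Bézout identity −8·456 + 9·408 = 24. Containment (⊇): the Bézout identity exhibits 24 as an element of (408, 456), giving (24) ⊆ (408, 456). Containment (⊆): since 24 | 408 and 24 | 456 (408 = 24·17, 456 = 24·19), every Z-linear combination of 408 and 456 is divisible by 24, so (408, 456) ⊆ (24). Therefore (408, 456) = (24), d = 24.

Final answer: (408, 456) = (24); d = 24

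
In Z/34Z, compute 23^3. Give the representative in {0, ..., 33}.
29

Use repeated squaring. Binary(3) = 11. Walk through the bits of the exponent 3 left-to-right: at each bit after the leading one, square the running value, then multiply by 23 if the bit is 1 (always reducing mod 34):
  bit 1 = 1 (leading): start with 23.
  bit 2 = 1: square 23^2 = 529 ≡ 19; bit is 1, so multiply 19·23 = 437 ≡ 29 (mod 34).
Final value: 23^3 ≡ 29 (mod 34).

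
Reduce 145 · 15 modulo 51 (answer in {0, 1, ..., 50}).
Reduce the factors first: 145 ≡ 43 (mod 51), so 145 · 15 ≡ 43 · 15 (mod 51). 43 · 15 = 645. Dividing by 51: 645 = 12·51 + 33. So (145 · 15) mod 51 = 33.

Final answer: 33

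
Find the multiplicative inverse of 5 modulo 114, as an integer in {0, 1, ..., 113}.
5^(−1) ≡ 23 (mod 114)

Apply the extended Euclidean algorithm to (114, 5), tracking rows (r, s, t) with s·114 + t·5 = r. Each division r_prev = q·r_cur + r_new produces the new row as (previous row) − q·(current row):
  row A: (114, 1, 0)   [1·114 + 0·5 = 114]
  row B: (5, 0, 1)   [0·114 + 1·5 = 5]
  114 = 22·5 + 4   → row C = row A − 22·row B = (4, 1, −22)   [check: 1·114 − 22·5 = 4]
  5 = 1·4 + 1   → row D = row B − 1·row C = (1, −1, 23)   [check: −1·114 + 23·5 = 1]
  4 = 4·1 + 0   → remainder 0, stop. gcd = 1 (last nonzero row D).
The gcd is 1, so 5 is invertible mod 114. The last nonzero row gives −1·114 + 23·5 = 1, so t = 23. So 5^(−1) ≡ 23 (mod 114). Verify: 5 · 23 = 115 ≡ 1 (mod 114). ✓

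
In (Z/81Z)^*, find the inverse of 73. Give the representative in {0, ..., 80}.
Apply the extended Euclidean algorithm to (81, 73), tracking rows (r, s, t) with s·81 + t·73 = r. Each division r_prev = q·r_cur + r_new produces the new row as (previous row) − q·(current row):
  row A: (81, 1, 0)   [1·81 + 0·73 = 81]
  row B: (73, 0, 1)   [0·81 + 1·73 = 73]
  81 = 1·73 + 8   → row C = row A − 1·row B = (8, 1, −1)   [check: 1·81 − 1·73 = 8]
  73 = 9·8 + 1   → row D = row B − 9·row C = (1, −9, 10)   [check: −9·81 + 10·73 = 1]
  8 = 8·1 + 0   → remainder 0, stop. gcd = 1 (last nonzero row D).
The gcd is 1, so 73 is invertible mod 81. The last nonzero row gives −9·81 + 10·73 = 1, so t = 10. So 73^(−1) ≡ 10 (mod 81). Verify: 73 · 10 = 730 ≡ 1 (mod 81). ✓

Final answer: 73^(−1) ≡ 10 (mod 81)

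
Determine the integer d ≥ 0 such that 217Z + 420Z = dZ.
In the PID Z, (a, b) is generated by gcd(a, b). Compute gcd(420, 217) with the extended Euclidean algorithm, tracking rows (r, s, t) with s·420 + t·217 = r:
  row A: (420, 1, 0)   [1·420 + 0·217 = 420]
  row B: (217, 0, 1)   [0·420 + 1·217 = 217]
  420 = 1·217 + 203   → row C = row A − 1·row B = (203, 1, −1)   [check: 1·420 − 1·217 = 203]
  217 = 1·203 + 14   → row D = row B − 1·row C = (14, −1, 2)   [check: −1·420 + 2·217 = 14]
  203 = 14·14 + 7   → row E = row C − 14·row D = (7, 15, −29)   [check: 15·420 − 29·217 = 7]
  14 = 2·7 + 0   → remainder 0, stop. gcd = 7 (last nonzero row E).
So gcd(217, 420) = 7, with Bézout identity 15·420 − 29·217 = 7. Containment (⊇): the Bézout identity exhibits 7 as an element of (217, 420), giving (7) ⊆ (217, 420). Containment (⊆): since 7 | 217 and 7 | 420 (217 = 7·31, 420 = 7·60), every Z-linear combination of 217 and 420 is divisible by 7, so (217, 420) ⊆ (7). Therefore (217, 420) = (7), d = 7.

Final answer: (217, 420) = (7); d = 7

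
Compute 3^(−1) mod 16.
Apply the extended Euclidean algorithm to (16, 3), tracking rows (r, s, t) with s·16 + t·3 = r. Each division r_prev = q·r_cur + r_new produces the new row as (previous row) − q·(current row):
  row A: (16, 1, 0)   [1·16 + 0·3 = 16]
  row B: (3, 0, 1)   [0·16 + 1·3 = 3]
  16 = 5·3 + 1   → row C = row A − 5·row B = (1, 1, −5)   [check: 1·16 − 5·3 = 1]
  3 = 3·1 + 0   → remainder 0, stop. gcd = 1 (last nonzero row C).
The gcd is 1, so 3 is invertible mod 16. The last nonzero row gives 1·16 − 5·3 = 1, so t = −5. So 3^(−1) ≡ −5 ≡ 11 (mod 16). Verify: 3 · 11 = 33 ≡ 1 (mod 16). ✓

Final answer: 3^(−1) ≡ 11 (mod 16)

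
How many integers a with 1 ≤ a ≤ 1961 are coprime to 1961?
1872

The number of a ∈ {1, ..., 1961} with gcd(a, 1961) = 1 is by definition Euler's totient φ(1961). φ is multiplicative, with φ(p^e) = p^e − p^(e−1). Factorise 1961 = 37 · 53. Then
  φ(1961) = (37 − 1) · (53 − 1) = 36 · 52 = 1872.
So there are 1872 such integers.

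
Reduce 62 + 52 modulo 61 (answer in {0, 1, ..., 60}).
Reduce the summands first: 62 ≡ 1 (mod 61), so 62 + 52 ≡ 1 + 52 (mod 61). 1 + 52 = 53; 53 = 0·61 + 53, so (62 + 52) mod 61 = 53.

Final answer: 53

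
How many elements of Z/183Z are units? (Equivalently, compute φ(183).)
Z/183Z has φ(183) = 120 units

An element a ∈ Z/183Z is a unit iff gcd(a, 183) = 1, so the number of units is φ(183). φ is multiplicative, with φ(p^e) = p^e − p^(e−1). Factorise 183 = 3 · 61. Then
  φ(183) = (3 − 1) · (61 − 1) = 2 · 60 = 120.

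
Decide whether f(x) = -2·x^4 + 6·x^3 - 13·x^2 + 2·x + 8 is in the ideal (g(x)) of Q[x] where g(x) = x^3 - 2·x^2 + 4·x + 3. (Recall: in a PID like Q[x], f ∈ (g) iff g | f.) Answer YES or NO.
In Q[x] the ideal (g) consists of all multiples of g, so f ∈ (g) iff g | f, i.e. iff the remainder of f on division by g is 0. Divide f by g (g is monic, so eliminate the leading term of the running remainder at each step):
  leading term -2·x^4: subtract (-2·x)·g(x) = -2·x^4 + 4·x^3 - 8·x^2 - 6·x, leaving 2·x^3 - 5·x^2 + 8·x + 8
  leading term 2·x^3: subtract (2)·g(x) = 2·x^3 - 4·x^2 + 8·x + 6, leaving 2 - x^2
The remainder r(x) = 2 - x^2 ≠ 0 (and deg r < deg g), so g ∤ f, i.e. f ∉ (g).

Final answer: NO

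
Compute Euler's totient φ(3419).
φ(3419) = 3144

φ is multiplicative, with φ(p^e) = p^e − p^(e−1). Factorise 3419 = 13 · 263. Then
  φ(3419) = (13 − 1) · (263 − 1) = 12 · 262 = 3144.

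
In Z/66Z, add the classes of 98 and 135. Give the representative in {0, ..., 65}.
35

Reduce the summands first: 98 ≡ 32, 135 ≡ 3 (mod 66), so 98 + 135 ≡ 32 + 3 (mod 66). 32 + 3 = 35; 35 = 0·66 + 35, so (98 + 135) mod 66 = 35.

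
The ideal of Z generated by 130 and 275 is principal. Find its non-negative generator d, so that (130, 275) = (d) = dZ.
In the PID Z, (a, b) is generated by gcd(a, b). Compute gcd(275, 130) with the extended Euclidean algorithm, tracking rows (r, s, t) with s·275 + t·130 = r:
  row A: (275, 1, 0)   [1·275 + 0·130 = 275]
  row B: (130, 0, 1)   [0·275 + 1·130 = 130]
  275 = 2·130 + 15   → row C = row A − 2·row B = (15, 1, −2)   [check: 1·275 − 2·130 = 15]
  130 = 8·15 + 10   → row D = row B − 8·row C = (10, −8, 17)   [check: −8·275 + 17·130 = 10]
  15 = 1·10 + 5   → row E = row C − 1·row D = (5, 9, −19)   [check: 9·275 − 19·130 = 5]
  10 = 2·5 + 0   → remainder 0, stop. gcd = 5 (last nonzero row E).
So gcd(130, 275) = 5, with Bézout identity 9·275 − 19·130 = 5. Containment (⊇): the Bézout identity exhibits 5 as an element of (130, 275), giving (5) ⊆ (130, 275). Containment (⊆): since 5 | 130 and 5 | 275 (130 = 5·26, 275 = 5·55), every Z-linear combination of 130 and 275 is divisible by 5, so (130, 275) ⊆ (5). Therefore (130, 275) = (5), d = 5.

Final answer: (130, 275) = (5); d = 5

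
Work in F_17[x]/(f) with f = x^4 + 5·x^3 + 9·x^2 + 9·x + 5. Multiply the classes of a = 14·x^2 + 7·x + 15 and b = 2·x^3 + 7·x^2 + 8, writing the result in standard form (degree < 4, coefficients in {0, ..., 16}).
a · b ≡ x^3 + 13·x^2 + 15·x + 5 (mod f(x))

Multiply as integer polynomials: a · b = 28·x^5 + 112·x^4 + 79·x^3 + 217·x^2 + 56·x + 120. Reducing coefficients mod 17: a · b ≡ 11·x^5 + 10·x^4 + 11·x^3 + 13·x^2 + 5·x + 1. Now divide by f(x) = x^4 + 5·x^3 + 9·x^2 + 9·x + 5 in F_17[x], eliminating the leading term at each step:
  leading term 11·x^5: subtract (11·x)·f(x) = 11·x^5 + 4·x^4 + 14·x^3 + 14·x^2 + 4·x, leaving 6·x^4 + 14·x^3 + 16·x^2 + x + 1 (coefficients mod 17)
  leading term 6·x^4: subtract (6)·f(x) = 6·x^4 + 13·x^3 + 3·x^2 + 3·x + 13, leaving x^3 + 13·x^2 + 15·x + 5 (coefficients mod 17)
The degree is now < 4, so this is the remainder. Hence a · b ≡ x^3 + 13·x^2 + 15·x + 5 in F_17[x]/(f).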